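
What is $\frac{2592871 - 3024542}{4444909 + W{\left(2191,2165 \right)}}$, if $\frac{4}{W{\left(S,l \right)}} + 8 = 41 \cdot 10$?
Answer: $- \frac{86765871}{893426711} \approx -0.097116$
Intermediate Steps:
$W{\left(S,l \right)} = \frac{2}{201}$ ($W{\left(S,l \right)} = \frac{4}{-8 + 41 \cdot 10} = \frac{4}{-8 + 410} = \frac{4}{402} = 4 \cdot \frac{1}{402} = \frac{2}{201}$)
$\frac{2592871 - 3024542}{4444909 + W{\left(2191,2165 \right)}} = \frac{2592871 - 3024542}{4444909 + \frac{2}{201}} = - \frac{431671}{\frac{893426711}{201}} = \left(-431671\right) \frac{201}{893426711} = - \frac{86765871}{893426711}$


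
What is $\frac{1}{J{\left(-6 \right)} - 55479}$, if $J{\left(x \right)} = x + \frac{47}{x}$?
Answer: $- \frac{6}{332957} \approx -1.802 \cdot 10^{-5}$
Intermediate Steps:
$\frac{1}{J{\left(-6 \right)} - 55479} = \frac{1}{\left(-6 + \frac{47}{-6}\right) - 55479} = \frac{1}{\left(-6 + 47 \left(- \frac{1}{6}\right)\right) - 55479} = \frac{1}{\left(-6 - \frac{47}{6}\right) - 55479} = \frac{1}{- \frac{83}{6} - 55479} = \frac{1}{- \frac{332957}{6}} = - \frac{6}{332957}$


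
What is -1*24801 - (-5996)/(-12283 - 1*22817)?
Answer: -217630274/8775 ≈ -24801.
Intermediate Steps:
-1*24801 - (-5996)/(-12283 - 1*22817) = -24801 - (-5996)/(-12283 - 22817) = -24801 - (-5996)/(-35100) = -24801 - (-5996)*(-1)/35100 = -24801 - 1*1499/8775 = -24801 - 1499/8775 = -217630274/8775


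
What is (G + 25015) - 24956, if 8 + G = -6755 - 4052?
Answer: -10756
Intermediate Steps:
G = -10815 (G = -8 + (-6755 - 4052) = -8 - 10807 = -10815)
(G + 25015) - 24956 = (-10815 + 25015) - 24956 = 14200 - 24956 = -10756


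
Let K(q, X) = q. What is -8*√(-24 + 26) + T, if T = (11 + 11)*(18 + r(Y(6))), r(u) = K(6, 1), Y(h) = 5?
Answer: 528 - 8*√2 ≈ 516.69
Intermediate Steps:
r(u) = 6
T = 528 (T = (11 + 11)*(18 + 6) = 22*24 = 528)
-8*√(-24 + 26) + T = -8*√(-24 + 26) + 528 = -8*√2 + 528 = 528 - 8*√2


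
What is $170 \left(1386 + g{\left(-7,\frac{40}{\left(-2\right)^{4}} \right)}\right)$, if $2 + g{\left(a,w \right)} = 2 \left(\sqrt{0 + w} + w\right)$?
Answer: $236130 + 170 \sqrt{10} \approx 2.3667 \cdot 10^{5}$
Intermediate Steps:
$g{\left(a,w \right)} = -2 + 2 w + 2 \sqrt{w}$ ($g{\left(a,w \right)} = -2 + 2 \left(\sqrt{0 + w} + w\right) = -2 + 2 \left(\sqrt{w} + w\right) = -2 + 2 \left(w + \sqrt{w}\right) = -2 + \left(2 w + 2 \sqrt{w}\right) = -2 + 2 w + 2 \sqrt{w}$)
$170 \left(1386 + g{\left(-7,\frac{40}{\left(-2\right)^{4}} \right)}\right) = 170 \left(1386 + \left(-2 + 2 \frac{40}{\left(-2\right)^{4}} + 2 \sqrt{\frac{40}{\left(-2\right)^{4}}}\right)\right) = 170 \left(1386 + \left(-2 + 2 \cdot \frac{40}{16} + 2 \sqrt{\frac{40}{16}}\right)\right) = 170 \left(1386 + \left(-2 + 2 \cdot 40 \cdot \frac{1}{16} + 2 \sqrt{40 \cdot \frac{1}{16}}\right)\right) = 170 \left(1386 + \left(-2 + 2 \cdot \frac{5}{2} + 2 \sqrt{\frac{5}{2}}\right)\right) = 170 \left(1386 + \left(-2 + 5 + 2 \frac{\sqrt{10}}{2}\right)\right) = 170 \left(1386 + \left(-2 + 5 + \sqrt{10}\right)\right) = 170 \left(1386 + \left(3 + \sqrt{10}\right)\right) = 170 \left(1389 + \sqrt{10}\right) = 236130 + 170 \sqrt{10}$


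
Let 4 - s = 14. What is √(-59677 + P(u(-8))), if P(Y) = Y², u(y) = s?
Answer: I*√59577 ≈ 244.08*I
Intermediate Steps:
s = -10 (s = 4 - 1*14 = 4 - 14 = -10)
u(y) = -10
√(-59677 + P(u(-8))) = √(-59677 + (-10)²) = √(-59677 + 100) = √(-59577) = I*√59577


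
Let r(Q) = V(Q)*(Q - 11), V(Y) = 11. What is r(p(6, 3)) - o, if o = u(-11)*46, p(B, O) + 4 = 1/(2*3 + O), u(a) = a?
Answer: 3080/9 ≈ 342.22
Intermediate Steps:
p(B, O) = -4 + 1/(6 + O) (p(B, O) = -4 + 1/(2*3 + O) = -4 + 1/(6 + O))
r(Q) = -121 + 11*Q (r(Q) = 11*(Q - 11) = 11*(-11 + Q) = -121 + 11*Q)
o = -506 (o = -11*46 = -506)
r(p(6, 3)) - o = (-121 + 11*((-23 - 4*3)/(6 + 3))) - 1*(-506) = (-121 + 11*((-23 - 12)/9)) + 506 = (-121 + 11*((1/9)*(-35))) + 506 = (-121 + 11*(-35/9)) + 506 = (-121 - 385/9) + 506 = -1474/9 + 506 = 3080/9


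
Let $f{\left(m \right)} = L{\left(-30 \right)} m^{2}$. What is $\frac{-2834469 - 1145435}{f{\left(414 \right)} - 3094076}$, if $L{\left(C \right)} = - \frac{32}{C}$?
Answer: $\frac{4974880}{3639067} \approx 1.3671$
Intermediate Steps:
$f{\left(m \right)} = \frac{16 m^{2}}{15}$ ($f{\left(m \right)} = - \frac{32}{-30} m^{2} = \left(-32\right) \left(- \frac{1}{30}\right) m^{2} = \frac{16 m^{2}}{15}$)
$\frac{-2834469 - 1145435}{f{\left(414 \right)} - 3094076} = \frac{-2834469 - 1145435}{\frac{16 \cdot 414^{2}}{15} - 3094076} = - \frac{3979904}{\frac{16}{15} \cdot 171396 - 3094076} = - \frac{3979904}{\frac{914112}{5} - 3094076} = - \frac{3979904}{- \frac{14556268}{5}} = \left(-3979904\right) \left(- \frac{5}{14556268}\right) = \frac{4974880}{3639067}$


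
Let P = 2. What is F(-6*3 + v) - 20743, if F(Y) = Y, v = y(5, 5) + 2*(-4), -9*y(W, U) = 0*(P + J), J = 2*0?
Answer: -20769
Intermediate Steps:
J = 0
y(W, U) = 0 (y(W, U) = -0*(2 + 0) = -0*2 = -⅑*0 = 0)
v = -8 (v = 0 + 2*(-4) = 0 - 8 = -8)
F(-6*3 + v) - 20743 = (-6*3 - 8) - 20743 = (-18 - 8) - 20743 = -26 - 20743 = -20769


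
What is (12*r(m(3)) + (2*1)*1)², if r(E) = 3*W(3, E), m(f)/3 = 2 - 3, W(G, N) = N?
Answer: 11236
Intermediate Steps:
m(f) = -3 (m(f) = 3*(2 - 3) = 3*(-1) = -3)
r(E) = 3*E
(12*r(m(3)) + (2*1)*1)² = (12*(3*(-3)) + (2*1)*1)² = (12*(-9) + 2*1)² = (-108 + 2)² = (-106)² = 11236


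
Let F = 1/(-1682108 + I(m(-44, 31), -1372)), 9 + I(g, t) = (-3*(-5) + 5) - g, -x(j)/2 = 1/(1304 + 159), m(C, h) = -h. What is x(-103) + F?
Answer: -3365595/2460862558 ≈ -0.0013676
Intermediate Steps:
x(j) = -2/1463 (x(j) = -2/(1304 + 159) = -2/1463)
I(g, t) = 11 - g (I(g, t) = -9 + ((-3*(-5) + 5) - g) = -9 + ((15 + 5) - g) = -9 + (20 - g) = 11 - g)
F = -1/1682066 (F = 1/(-1682108 + (11 - (-1)*31)) = 1/(-1682108 + (11 - 1*(-31))) = 1/(-1682108 + (11 + 31)) = 1/(-1682108 + 42) = 1/(-1682066) = -1/1682066 ≈ -5.9451e-7)
x(-103) + F = -2/1463 - 1/1682066 = -3365595/2460862558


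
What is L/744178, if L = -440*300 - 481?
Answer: -132481/744178 ≈ -0.17802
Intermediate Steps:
L = -132481 (L = -132000 - 481 = -132481)
L/744178 = -132481/744178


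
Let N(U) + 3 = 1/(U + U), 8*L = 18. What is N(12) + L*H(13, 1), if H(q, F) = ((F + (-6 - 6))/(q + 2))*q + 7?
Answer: -1039/120 ≈ -8.6583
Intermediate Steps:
L = 9/4 (L = (1/8)*18 = 9/4 ≈ 2.2500)
H(q, F) = 7 + q*(-12 + F)/(2 + q) (H(q, F) = ((F - 12)/(2 + q))*q + 7 = ((-12 + F)/(2 + q))*q + 7 = q*(-12 + F)/(2 + q) + 7 = 7 + q*(-12 + F)/(2 + q))
N(U) = -3 + 1/(2*U) (N(U) = -3 + 1/(U + U) = -3 + 1/(2*U))
N(12) + L*H(13, 1) = (-3 + (1/2)/12) + 9*((14 - 5*13 + 1*13)/(2 + 13))/4 = (-3 + (1/2)*(1/12)) + 9*((14 - 65 + 13)/15)/4 = (-3 + 1/24) + 9*((1/15)*(-38))/4 = -71/24 + (9/4)*(-38/15) = -71/24 - 57/10 = -1039/120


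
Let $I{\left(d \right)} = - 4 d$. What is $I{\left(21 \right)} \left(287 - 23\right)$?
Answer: $-22176$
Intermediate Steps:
$I{\left(21 \right)} \left(287 - 23\right) = \left(-4\right) 21 \left(287 - 23\right) = \left(-84\right) 264 = -22176$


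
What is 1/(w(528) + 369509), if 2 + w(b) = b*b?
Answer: 1/648291 ≈ 1.5425e-6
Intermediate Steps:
w(b) = -2 + b² (w(b) = -2 + b*b = -2 + b²)
1/(w(528) + 369509) = 1/((-2 + 528²) + 369509) = 1/((-2 + 278784) + 369509) = 1/(278782 + 369509) = 1/648291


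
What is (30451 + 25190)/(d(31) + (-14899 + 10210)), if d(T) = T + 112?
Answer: -55641/4546 ≈ -12.240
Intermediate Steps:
d(T) = 112 + T
(30451 + 25190)/(d(31) + (-14899 + 10210)) = (30451 + 25190)/((112 + 31) + (-14899 + 10210)) = 55641/(143 - 4689) = 55641/(-4546) = 55641*(-1/4546) = -55641/4546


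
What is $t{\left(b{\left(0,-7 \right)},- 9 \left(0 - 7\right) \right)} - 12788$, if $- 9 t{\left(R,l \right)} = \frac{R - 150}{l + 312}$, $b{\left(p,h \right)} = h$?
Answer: $- \frac{43159343}{3375} \approx -12788.0$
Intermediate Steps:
$t{\left(R,l \right)} = - \frac{-150 + R}{9 \left(312 + l\right)}$ ($t{\left(R,l \right)} = - \frac{\left(R - 150\right) \frac{1}{l + 312}}{9} = - \frac{\left(-150 + R\right) \frac{1}{312 + l}}{9} = - \frac{\frac{1}{312 + l} \left(-150 + R\right)}{9} = - \frac{-150 + R}{9 \left(312 + l\right)}$)
$t{\left(b{\left(0,-7 \right)},- 9 \left(0 - 7\right) \right)} - 12788 = \frac{150 - -7}{9 \left(312 - 9 \left(0 - 7\right)\right)} - 12788 = \frac{150 + 7}{9 \left(312 - -63\right)} - 12788 = \frac{1}{9} \frac{1}{312 + 63} \cdot 157 - 12788 = \frac{1}{9} \cdot \frac{1}{375} \cdot 157 - 12788 = \frac{157}{3375} - 12788 = - \frac{43159343}{3375}$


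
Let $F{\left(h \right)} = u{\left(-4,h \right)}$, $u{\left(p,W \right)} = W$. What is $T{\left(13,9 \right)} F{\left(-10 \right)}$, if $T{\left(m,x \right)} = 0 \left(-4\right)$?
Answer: $0$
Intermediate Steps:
$T{\left(m,x \right)} = 0$
$F{\left(h \right)} = h$
$T{\left(13,9 \right)} F{\left(-10 \right)} = 0 \left(-10\right) = 0$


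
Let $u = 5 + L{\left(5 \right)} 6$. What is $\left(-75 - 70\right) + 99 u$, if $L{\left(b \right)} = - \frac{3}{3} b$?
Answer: $-2620$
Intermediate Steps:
$L{\left(b \right)} = - b$ ($L{\left(b \right)} = \left(-3\right) \frac{1}{3} b = - b$)
$u = -25$ ($u = 5 + \left(-1\right) 5 \cdot 6 = 5 - 30 = -25$)
$\left(-75 - 70\right) + 99 u = \left(-75 - 70\right) + 99 \left(-25\right) = -145 - 2475 = -2620$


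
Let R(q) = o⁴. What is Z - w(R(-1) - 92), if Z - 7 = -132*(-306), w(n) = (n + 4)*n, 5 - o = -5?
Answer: -98167697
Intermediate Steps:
o = 10 (o = 5 - 1*(-5) = 5 + 5 = 10)
R(q) = 10000 (R(q) = 10⁴ = 10000)
w(n) = n*(4 + n) (w(n) = (4 + n)*n = n*(4 + n))
Z = 40399 (Z = 7 - 132*(-306) = 7 + 40392 = 40399)
Z - w(R(-1) - 92) = 40399 - (10000 - 92)*(4 + (10000 - 92)) = 40399 - 9908*(4 + 9908) = 40399 - 9908*9912 = 40399 - 1*98208096 = 40399 - 98208096 = -98167697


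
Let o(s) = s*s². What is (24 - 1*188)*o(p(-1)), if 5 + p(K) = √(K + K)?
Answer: 15580 - 11972*I*√2 ≈ 15580.0 - 16931.0*I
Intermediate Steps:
p(K) = -5 + √2*√K (p(K) = -5 + √(K + K) = -5 + √(2*K) = -5 + √2*√K)
o(s) = s³
(24 - 1*188)*o(p(-1)) = (24 - 1*188)*(-5 + √2*√(-1))³ = (24 - 188)*(-5 + √2*I)³ = -164*(-5 + I*√2)³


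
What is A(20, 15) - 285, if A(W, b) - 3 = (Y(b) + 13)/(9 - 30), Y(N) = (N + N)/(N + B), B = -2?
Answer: -77185/273 ≈ -282.73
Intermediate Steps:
Y(N) = 2*N/(-2 + N) (Y(N) = (N + N)/(N - 2) = (2*N)/(-2 + N) = 2*N/(-2 + N))
A(W, b) = 50/21 - 2*b/(21*(-2 + b)) (A(W, b) = 3 + (2*b/(-2 + b) + 13)/(9 - 30) = 3 + (13 + 2*b/(-2 + b))/(-21) = 3 + (13 + 2*b/(-2 + b))*(-1/21) = 3 + (-13/21 - 2*b/(21*(-2 + b))) = 50/21 - 2*b/(21*(-2 + b)))
A(20, 15) - 285 = 4*(-25 + 12*15)/(21*(-2 + 15)) - 285 = (4/21)*(-25 + 180)/13 - 285 = (4/21)*(1/13)*155 - 285 = 620/273 - 285 = -77185/273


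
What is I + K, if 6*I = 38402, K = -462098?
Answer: -1367093/3 ≈ -4.5570e+5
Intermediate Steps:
I = 19201/3 (I = (⅙)*38402 = 19201/3 ≈ 6400.3)
I + K = 19201/3 - 462098 = -1367093/3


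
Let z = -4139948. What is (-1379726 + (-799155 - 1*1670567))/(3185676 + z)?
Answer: 481181/119284 ≈ 4.0339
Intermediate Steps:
(-1379726 + (-799155 - 1*1670567))/(3185676 + z) = (-1379726 + (-799155 - 1*1670567))/(3185676 - 4139948) = (-1379726 + (-799155 - 1670567))/(-954272) = (-1379726 - 2469722)*(-1/954272) = -3849448*(-1/954272) = 481181/119284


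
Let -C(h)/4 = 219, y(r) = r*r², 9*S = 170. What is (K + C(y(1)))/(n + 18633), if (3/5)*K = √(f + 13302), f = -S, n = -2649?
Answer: -73/1332 + 55*√247/71928 ≈ -0.042787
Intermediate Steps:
S = 170/9 (S = (⅑)*170 = 170/9 ≈ 18.889)
f = -170/9 (f = -1*170/9 = -170/9 ≈ -18.889)
y(r) = r³
K = 110*√247/9 (K = 5*√(-170/9 + 13302)/3 = 5*√(119548/9)/3 = 5*(22*√247/3)/3 = 110*√247/9 ≈ 192.09)
C(h) = -876 (C(h) = -4*219 = -876)
(K + C(y(1)))/(n + 18633) = (110*√247/9 - 876)/(-2649 + 18633) = (-876 + 110*√247/9)/15984 = (-876 + 110*√247/9)*(1/15984) = -73/1332 + 55*√247/71928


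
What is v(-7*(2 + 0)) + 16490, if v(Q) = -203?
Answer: 16287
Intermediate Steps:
v(-7*(2 + 0)) + 16490 = -203 + 16490 = 16287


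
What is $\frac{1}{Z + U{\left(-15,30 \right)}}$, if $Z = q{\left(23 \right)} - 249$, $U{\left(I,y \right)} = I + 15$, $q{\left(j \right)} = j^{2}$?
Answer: $\frac{1}{280} \approx 0.0035714$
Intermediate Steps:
$U{\left(I,y \right)} = 15 + I$
$Z = 280$ ($Z = 23^{2} - 249 = 529 - 249 = 280$)
$\frac{1}{Z + U{\left(-15,30 \right)}} = \frac{1}{280 + \left(15 - 15\right)} = \frac{1}{280 + 0} = \frac{1}{280}$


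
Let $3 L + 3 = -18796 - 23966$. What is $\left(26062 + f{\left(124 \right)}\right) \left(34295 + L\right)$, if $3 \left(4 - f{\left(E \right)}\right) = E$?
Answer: $521534320$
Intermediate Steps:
$L = -14255$ ($L = -1 + \frac{-18796 - 23966}{3} = -1 + \frac{1}{3} \left(-42762\right) = -1 - 14254 = -14255$)
$f{\left(E \right)} = 4 - \frac{E}{3}$
$\left(26062 + f{\left(124 \right)}\right) \left(34295 + L\right) = \left(26062 + \left(4 - \frac{124}{3}\right)\right) \left(34295 - 14255\right) = \left(26062 + \left(4 - \frac{124}{3}\right)\right) 20040 = \left(26062 - \frac{112}{3}\right) 20040 = \frac{78074}{3} \cdot 20040 = 521534320$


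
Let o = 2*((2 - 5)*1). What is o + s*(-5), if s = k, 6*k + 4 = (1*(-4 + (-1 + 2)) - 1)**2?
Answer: -16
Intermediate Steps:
o = -6 (o = 2*(-3*1) = 2*(-3) = -6)
k = 2 (k = -2/3 + (1*(-4 + (-1 + 2)) - 1)**2/6 = -2/3 + (1*(-4 + 1) - 1)**2/6 = -2/3 + (1*(-3) - 1)**2/6 = -2/3 + (-3 - 1)**2/6 = -2/3 + (1/6)*(-4)**2 = -2/3 + (1/6)*16 = -2/3 + 8/3 = 2)
s = 2
o + s*(-5) = -6 + 2*(-5) = -6 - 10 = -16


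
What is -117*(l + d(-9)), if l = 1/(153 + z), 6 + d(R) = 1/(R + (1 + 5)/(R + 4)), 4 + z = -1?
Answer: 1793103/2516 ≈ 712.68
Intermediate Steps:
z = -5 (z = -4 - 1 = -5)
d(R) = -6 + 1/(R + 6/(4 + R)) (d(R) = -6 + 1/(R + (1 + 5)/(R + 4)) = -6 + 1/(R + 6/(4 + R)))
l = 1/148 (l = 1/(153 - 5) = 1/148 ≈ 0.0067568)
-117*(l + d(-9)) = -117*(1/148 + (-32 - 23*(-9) - 6*(-9)²)/(6 + (-9)² + 4*(-9))) = -117*(1/148 + (-32 + 207 - 6*81)/(6 + 81 - 36)) = -117*(1/148 + (-32 + 207 - 486)/51) = -117*(1/148 + (1/51)*(-311)) = -117*(1/148 - 311/51) = -117*(-45977/7548) = 1793103/2516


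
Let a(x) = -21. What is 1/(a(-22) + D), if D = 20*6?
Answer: 1/99 ≈ 0.010101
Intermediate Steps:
D = 120
1/(a(-22) + D) = 1/(-21 + 120) = 1/99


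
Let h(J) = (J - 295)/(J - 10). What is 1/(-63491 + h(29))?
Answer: -1/63505 ≈ -1.5747e-5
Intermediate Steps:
h(J) = (-295 + J)/(-10 + J)
1/(-63491 + h(29)) = 1/(-63491 + (-295 + 29)/(-10 + 29)) = 1/(-63491 - 266/19) = 1/(-63491 + (1/19)*(-266)) = 1/(-63491 - 14) = 1/(-63505) = -1/63505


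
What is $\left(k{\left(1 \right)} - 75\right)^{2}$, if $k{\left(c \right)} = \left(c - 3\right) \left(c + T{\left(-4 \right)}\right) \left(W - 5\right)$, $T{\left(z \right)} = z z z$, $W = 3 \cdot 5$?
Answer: $1404225$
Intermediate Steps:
$W = 15$
$T{\left(z \right)} = z^{3}$ ($T{\left(z \right)} = z^{2} z = z^{3}$)
$k{\left(c \right)} = 10 \left(-64 + c\right) \left(-3 + c\right)$ ($k{\left(c \right)} = \left(c - 3\right) \left(c + \left(-4\right)^{3}\right) \left(15 - 5\right) = \left(-3 + c\right) \left(c - 64\right) 10 = \left(-3 + c\right) \left(-64 + c\right) 10 = \left(-64 + c\right) \left(-3 + c\right) 10 = 10 \left(-64 + c\right) \left(-3 + c\right)$)
$\left(k{\left(1 \right)} - 75\right)^{2} = \left(\left(1920 - 670 + 10 \cdot 1^{2}\right) - 75\right)^{2} = \left(\left(1920 - 670 + 10 \cdot 1\right) - 75\right)^{2} = \left(\left(1920 - 670 + 10\right) - 75\right)^{2} = \left(1260 - 75\right)^{2} = 1185^{2} = 1404225$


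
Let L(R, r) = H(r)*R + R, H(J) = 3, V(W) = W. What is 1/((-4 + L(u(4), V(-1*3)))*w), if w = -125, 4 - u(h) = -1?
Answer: -1/2000 ≈ -0.00050000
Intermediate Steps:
u(h) = 5 (u(h) = 4 - 1*(-1) = 4 + 1 = 5)
L(R, r) = 4*R (L(R, r) = 3*R + R = 4*R)
1/((-4 + L(u(4), V(-1*3)))*w) = 1/((-4 + 4*5)*(-125)) = 1/((-4 + 20)*(-125)) = 1/(16*(-125)) = 1/(-2000) = -1/2000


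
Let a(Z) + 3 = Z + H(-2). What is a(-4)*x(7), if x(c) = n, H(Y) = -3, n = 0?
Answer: 0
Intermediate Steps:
a(Z) = -6 + Z (a(Z) = -3 + (Z - 3) = -3 + (-3 + Z) = -6 + Z)
x(c) = 0
a(-4)*x(7) = (-6 - 4)*0 = -10*0 = 0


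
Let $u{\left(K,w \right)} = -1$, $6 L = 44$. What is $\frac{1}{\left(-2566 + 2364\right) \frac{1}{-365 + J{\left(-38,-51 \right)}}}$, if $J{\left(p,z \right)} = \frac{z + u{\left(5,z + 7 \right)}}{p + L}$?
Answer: $\frac{4178}{2323} \approx 1.7985$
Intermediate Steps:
$L = \frac{22}{3}$ ($L = \frac{1}{6} \cdot 44 = \frac{22}{3} \approx 7.3333$)
$J{\left(p,z \right)} = \frac{-1 + z}{\frac{22}{3} + p}$ ($J{\left(p,z \right)} = \frac{z - 1}{p + \frac{22}{3}} = \frac{-1 + z}{\frac{22}{3} + p}$)
$\frac{1}{\left(-2566 + 2364\right) \frac{1}{-365 + J{\left(-38,-51 \right)}}} = \frac{1}{\left(-2566 + 2364\right) \frac{1}{-365 + \frac{3 \left(-1 - 51\right)}{22 + 3 \left(-38\right)}}} = \frac{1}{\left(-202\right) \frac{1}{-365 + 3 \frac{1}{22 - 114} \left(-52\right)}} = \frac{1}{\left(-202\right) \frac{1}{-365 + 3 \frac{1}{-92} \left(-52\right)}} = \frac{1}{\left(-202\right) \frac{1}{-365 + 3 \left(- \frac{1}{92}\right) \left(-52\right)}} = \frac{1}{\left(-202\right) \frac{1}{-365 + \frac{39}{23}}} = \frac{1}{\left(-202\right) \frac{1}{- \frac{8356}{23}}} = \frac{1}{\left(-202\right) \left(- \frac{23}{8356}\right)} = \frac{1}{\frac{2323}{4178}} = \frac{4178}{2323}$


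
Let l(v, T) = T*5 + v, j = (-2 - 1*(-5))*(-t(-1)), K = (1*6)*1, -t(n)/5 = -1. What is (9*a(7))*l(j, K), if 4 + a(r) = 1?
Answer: -405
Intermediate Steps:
t(n) = 5 (t(n) = -5*(-1) = 5)
K = 6 (K = 6*1 = 6)
a(r) = -3 (a(r) = -4 + 1 = -3)
j = -15 (j = (-2 - 1*(-5))*(-1*5) = (-2 + 5)*(-5) = 3*(-5) = -15)
l(v, T) = v + 5*T (l(v, T) = 5*T + v = v + 5*T)
(9*a(7))*l(j, K) = (9*(-3))*(-15 + 5*6) = -27*(-15 + 30) = -27*15 = -405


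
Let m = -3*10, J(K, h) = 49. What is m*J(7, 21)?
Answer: -1470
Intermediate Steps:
m = -30
m*J(7, 21) = -30*49 = -1470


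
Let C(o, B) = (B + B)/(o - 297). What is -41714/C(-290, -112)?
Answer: -12243059/112 ≈ -1.0931e+5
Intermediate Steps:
C(o, B) = 2*B/(-297 + o) (C(o, B) = (2*B)/(-297 + o) = 2*B/(-297 + o))
-41714/C(-290, -112) = -41714/(2*(-112)/(-297 - 290)) = -41714/(2*(-112)/(-587)) = -41714/(2*(-112)*(-1/587)) = -41714/224/587 = -41714*587/224 = -12243059/112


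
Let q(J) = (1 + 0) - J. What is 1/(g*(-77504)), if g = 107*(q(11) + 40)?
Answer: -1/248787840 ≈ -4.0195e-9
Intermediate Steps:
q(J) = 1 - J
g = 3210 (g = 107*((1 - 1*11) + 40) = 107*((1 - 11) + 40) = 107*(-10 + 40) = 107*30 = 3210)
1/(g*(-77504)) = 1/(3210*(-77504)) = (1/3210)*(-1/77504) = -1/248787840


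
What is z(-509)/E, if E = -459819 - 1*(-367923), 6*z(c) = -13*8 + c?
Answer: 613/551376 ≈ 0.0011118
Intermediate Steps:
z(c) = -52/3 + c/6 (z(c) = (-13*8 + c)/6 = (-104 + c)/6 = -52/3 + c/6)
E = -91896 (E = -459819 + 367923 = -91896)
z(-509)/E = (-52/3 + (1/6)*(-509))/(-91896) = (-52/3 - 509/6)*(-1/91896) = -613/6*(-1/91896) = 613/551376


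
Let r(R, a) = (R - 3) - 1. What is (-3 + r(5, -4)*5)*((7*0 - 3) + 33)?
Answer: 60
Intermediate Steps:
r(R, a) = -4 + R (r(R, a) = (-3 + R) - 1 = -4 + R)
(-3 + r(5, -4)*5)*((7*0 - 3) + 33) = (-3 + (-4 + 5)*5)*((7*0 - 3) + 33) = (-3 + 1*5)*((0 - 3) + 33) = (-3 + 5)*(-3 + 33) = 2*30 = 60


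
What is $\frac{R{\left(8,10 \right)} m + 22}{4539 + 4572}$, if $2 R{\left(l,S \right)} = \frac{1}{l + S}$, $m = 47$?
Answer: $\frac{839}{327996} \approx 0.002558$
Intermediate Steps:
$R{\left(l,S \right)} = \frac{1}{2 \left(S + l\right)}$ ($R{\left(l,S \right)} = \frac{1}{2 \left(l + S\right)} = \frac{1}{2 \left(S + l\right)}$)
$\frac{R{\left(8,10 \right)} m + 22}{4539 + 4572} = \frac{\frac{1}{2 \left(10 + 8\right)} 47 + 22}{4539 + 4572} = \frac{\frac{1}{2 \cdot 18} \cdot 47 + 22}{9111} = \left(\frac{1}{2} \cdot \frac{1}{18} \cdot 47 + 22\right) \frac{1}{9111} = \left(\frac{1}{36} \cdot 47 + 22\right) \frac{1}{9111} = \left(\frac{47}{36} + 22\right) \frac{1}{9111} = \frac{839}{36} \cdot \frac{1}{9111} = \frac{839}{327996}$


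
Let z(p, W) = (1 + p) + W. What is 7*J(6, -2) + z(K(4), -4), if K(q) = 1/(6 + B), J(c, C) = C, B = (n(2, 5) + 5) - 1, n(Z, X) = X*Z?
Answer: -339/20 ≈ -16.950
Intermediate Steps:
B = 14 (B = (5*2 + 5) - 1 = (10 + 5) - 1 = 15 - 1 = 14)
K(q) = 1/20 (K(q) = 1/(6 + 14) = 1/20)
z(p, W) = 1 + W + p
7*J(6, -2) + z(K(4), -4) = 7*(-2) + (1 - 4 + 1/20) = -14 - 59/20 = -339/20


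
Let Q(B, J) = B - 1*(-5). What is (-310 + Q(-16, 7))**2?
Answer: 103041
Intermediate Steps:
Q(B, J) = 5 + B (Q(B, J) = B + 5 = 5 + B)
(-310 + Q(-16, 7))**2 = (-310 + (5 - 16))**2 = (-310 - 11)**2 = (-321)**2 = 103041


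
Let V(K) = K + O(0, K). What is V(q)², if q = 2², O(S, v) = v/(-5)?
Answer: 256/25 ≈ 10.240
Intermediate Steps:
O(S, v) = -v/5 (O(S, v) = v*(-⅕) = -v/5)
q = 4
V(K) = 4*K/5 (V(K) = K - K/5 = 4*K/5)
V(q)² = ((⅘)*4)² = (16/5)² = 256/25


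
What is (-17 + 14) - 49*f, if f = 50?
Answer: -2453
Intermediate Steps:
(-17 + 14) - 49*f = (-17 + 14) - 49*50 = -3 - 2450 = -2453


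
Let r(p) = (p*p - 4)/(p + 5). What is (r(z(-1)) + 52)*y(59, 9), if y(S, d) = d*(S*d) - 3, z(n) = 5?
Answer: 1291908/5 ≈ 2.5838e+5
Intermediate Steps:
r(p) = (-4 + p**2)/(5 + p) (r(p) = (p**2 - 4)/(5 + p) = (-4 + p**2)/(5 + p))
y(S, d) = -3 + S*d**2 (y(S, d) = S*d**2 - 3 = -3 + S*d**2)
(r(z(-1)) + 52)*y(59, 9) = ((-4 + 5**2)/(5 + 5) + 52)*(-3 + 59*9**2) = ((-4 + 25)/10 + 52)*(-3 + 59*81) = ((1/10)*21 + 52)*(-3 + 4779) = (21/10 + 52)*4776 = (541/10)*4776 = 1291908/5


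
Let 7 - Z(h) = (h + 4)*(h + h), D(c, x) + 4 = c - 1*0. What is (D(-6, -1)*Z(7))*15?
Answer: 22050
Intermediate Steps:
D(c, x) = -4 + c (D(c, x) = -4 + (c - 1*0) = -4 + (c + 0) = -4 + c)
Z(h) = 7 - 2*h*(4 + h) (Z(h) = 7 - (h + 4)*(h + h) = 7 - (4 + h)*2*h = 7 - 2*h*(4 + h))
(D(-6, -1)*Z(7))*15 = ((-4 - 6)*(7 - 8*7 - 2*7**2))*15 = -10*(7 - 56 - 2*49)*15 = -10*(7 - 56 - 98)*15 = -10*(-147)*15 = 1470*15 = 22050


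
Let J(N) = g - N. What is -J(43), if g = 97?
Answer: -54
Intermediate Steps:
J(N) = 97 - N
-J(43) = -(97 - 1*43) = -(97 - 43) = -1*54 = -54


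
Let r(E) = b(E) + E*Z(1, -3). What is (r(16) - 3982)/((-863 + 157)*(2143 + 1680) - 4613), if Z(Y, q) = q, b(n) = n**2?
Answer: 1258/901217 ≈ 0.0013959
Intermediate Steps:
r(E) = E**2 - 3*E (r(E) = E**2 + E*(-3) = E**2 - 3*E)
(r(16) - 3982)/((-863 + 157)*(2143 + 1680) - 4613) = (16*(-3 + 16) - 3982)/((-863 + 157)*(2143 + 1680) - 4613) = (16*13 - 3982)/(-706*3823 - 4613) = (208 - 3982)/(-2699038 - 4613) = -3774/(-2703651) = -3774*(-1/2703651) = 1258/901217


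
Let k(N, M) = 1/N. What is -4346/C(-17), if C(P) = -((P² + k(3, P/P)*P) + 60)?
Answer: 6519/515 ≈ 12.658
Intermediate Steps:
C(P) = -60 - P² - P/3 (C(P) = -((P² + P/3) + 60) = -(60 + P² + P/3) = -60 - P² - P/3)
-4346/C(-17) = -4346/(-60 - 1*(-17)² - ⅓*(-17)) = -4346/(-60 - 1*289 + 17/3) = -4346/(-60 - 289 + 17/3) = -4346/(-1030/3) = -4346*(-3/1030) = 6519/515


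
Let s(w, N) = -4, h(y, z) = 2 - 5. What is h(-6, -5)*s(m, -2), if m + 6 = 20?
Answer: 12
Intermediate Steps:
m = 14 (m = -6 + 20 = 14)
h(y, z) = -3
h(-6, -5)*s(m, -2) = -3*(-4) = 12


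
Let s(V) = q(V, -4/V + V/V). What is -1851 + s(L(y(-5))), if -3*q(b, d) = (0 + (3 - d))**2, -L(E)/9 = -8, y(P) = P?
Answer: -1800541/972 ≈ -1852.4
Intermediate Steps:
L(E) = 72 (L(E) = -9*(-8) = 72)
q(b, d) = -(3 - d)**2/3 (q(b, d) = -(0 + (3 - d))**2/3 = -(3 - d)**2/3)
s(V) = -(-2 - 4/V)**2/3 (s(V) = -(-3 + (-4/V + V/V))**2/3 = -(-3 + (-4/V + 1))**2/3 = -(-3 + (1 - 4/V))**2/3 = -(-2 - 4/V)**2/3)
-1851 + s(L(y(-5))) = -1851 - 4/3*(2 + 72)**2/72**2 = -1851 - 4/3*1/5184*74**2 = -1851 - 4/3*1/5184*5476 = -1851 - 1369/972 = -1800541/972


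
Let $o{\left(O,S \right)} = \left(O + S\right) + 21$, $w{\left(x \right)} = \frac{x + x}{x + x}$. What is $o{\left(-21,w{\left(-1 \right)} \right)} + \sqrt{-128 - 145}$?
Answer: $1 + i \sqrt{273} \approx 1.0 + 16.523 i$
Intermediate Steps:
$w{\left(x \right)} = 1$ ($w{\left(x \right)} = \frac{2 x}{2 x} = 2 x \frac{1}{2 x} = 1$)
$o{\left(O,S \right)} = 21 + O + S$
$o{\left(-21,w{\left(-1 \right)} \right)} + \sqrt{-128 - 145} = \left(21 - 21 + 1\right) + \sqrt{-128 - 145} = 1 + \sqrt{-273} = 1 + i \sqrt{273}$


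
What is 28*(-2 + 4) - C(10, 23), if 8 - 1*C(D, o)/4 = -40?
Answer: -136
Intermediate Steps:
C(D, o) = 192 (C(D, o) = 32 - 4*(-40) = 32 + 160 = 192)
28*(-2 + 4) - C(10, 23) = 28*(-2 + 4) - 1*192 = 28*2 - 192 = 56 - 192 = -136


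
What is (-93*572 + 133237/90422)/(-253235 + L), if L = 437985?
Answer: -192398219/668218580 ≈ -0.28793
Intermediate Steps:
(-93*572 + 133237/90422)/(-253235 + L) = (-93*572 + 133237/90422)/(-253235 + 437985) = (-53196 + 133237*(1/90422))/184750 = (-53196 + 133237/90422)*(1/184750) = -4809955475/90422*1/184750 = -192398219/668218580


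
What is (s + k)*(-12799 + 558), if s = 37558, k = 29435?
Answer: -820061313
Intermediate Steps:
(s + k)*(-12799 + 558) = (37558 + 29435)*(-12799 + 558) = 66993*(-12241) = -820061313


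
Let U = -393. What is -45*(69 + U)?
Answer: 14580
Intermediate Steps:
-45*(69 + U) = -45*(69 - 393) = -45*(-324) = 14580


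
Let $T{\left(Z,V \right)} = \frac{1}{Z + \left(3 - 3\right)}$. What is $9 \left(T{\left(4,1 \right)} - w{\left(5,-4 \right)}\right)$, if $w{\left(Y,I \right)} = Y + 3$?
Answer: $- \frac{279}{4} \approx -69.75$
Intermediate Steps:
$w{\left(Y,I \right)} = 3 + Y$
$T{\left(Z,V \right)} = \frac{1}{Z}$ ($T{\left(Z,V \right)} = \frac{1}{Z + 0} = \frac{1}{Z}$)
$9 \left(T{\left(4,1 \right)} - w{\left(5,-4 \right)}\right) = 9 \left(\frac{1}{4} + \left(0 - \left(3 + 5\right)\right)\right) = 9 \left(\frac{1}{4} + \left(0 - 8\right)\right) = 9 \left(\frac{1}{4} - 8\right) = 9 \left(- \frac{31}{4}\right) = - \frac{279}{4}$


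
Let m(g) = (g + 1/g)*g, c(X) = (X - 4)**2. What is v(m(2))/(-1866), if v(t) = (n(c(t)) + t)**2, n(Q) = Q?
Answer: -6/311 ≈ -0.019293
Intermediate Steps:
c(X) = (-4 + X)**2
m(g) = g*(g + 1/g)
v(t) = (t + (-4 + t)**2)**2 (v(t) = ((-4 + t)**2 + t)**2 = (t + (-4 + t)**2)**2)
v(m(2))/(-1866) = ((1 + 2**2) + (-4 + (1 + 2**2))**2)**2/(-1866) = ((1 + 4) + (-4 + (1 + 4))**2)**2*(-1/1866) = (5 + (-4 + 5)**2)**2*(-1/1866) = (5 + 1**2)**2*(-1/1866) = (5 + 1)**2*(-1/1866) = 6**2*(-1/1866) = 36*(-1/1866) = -6/311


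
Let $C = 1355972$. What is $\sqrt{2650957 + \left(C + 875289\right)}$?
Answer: $\sqrt{4882218} \approx 2209.6$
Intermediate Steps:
$\sqrt{2650957 + \left(C + 875289\right)} = \sqrt{2650957 + \left(1355972 + 875289\right)} = \sqrt{2650957 + 2231261} = \sqrt{4882218}$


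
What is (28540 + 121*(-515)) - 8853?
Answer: -42628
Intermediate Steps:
(28540 + 121*(-515)) - 8853 = (28540 - 62315) - 8853 = -33775 - 8853 = -42628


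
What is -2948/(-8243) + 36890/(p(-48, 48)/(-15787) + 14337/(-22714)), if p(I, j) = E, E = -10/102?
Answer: -5561023163309057008/95150066742557 ≈ -58445.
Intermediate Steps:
E = -5/51 (E = -10*1/102 = -5/51 ≈ -0.098039)
p(I, j) = -5/51
-2948/(-8243) + 36890/(p(-48, 48)/(-15787) + 14337/(-22714)) = -2948/(-8243) + 36890/(-5/51/(-15787) + 14337/(-22714)) = -2948*(-1/8243) + 36890/(-5/51*(-1/15787) + 14337*(-1/22714)) = 2948/8243 + 36890/(5/805137 - 14337/22714) = 2948/8243 + 36890/(-11543135599/18287881818) = 2948/8243 + 36890*(-18287881818/11543135599) = 2948/8243 - 674639960266020/11543135599 = -5561023163309057008/95150066742557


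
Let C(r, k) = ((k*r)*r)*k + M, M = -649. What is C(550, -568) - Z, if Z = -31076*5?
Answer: 97593914731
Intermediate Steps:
Z = -155380
C(r, k) = -649 + k**2*r**2 (C(r, k) = ((k*r)*r)*k - 649 = (k*r**2)*k - 649 = k**2*r**2 - 649 = -649 + k**2*r**2)
C(550, -568) - Z = (-649 + (-568)**2*550**2) - 1*(-155380) = (-649 + 322624*302500) + 155380 = (-649 + 97593760000) + 155380 = 97593759351 + 155380 = 97593914731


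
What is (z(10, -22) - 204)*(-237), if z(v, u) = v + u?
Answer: 51192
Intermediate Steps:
z(v, u) = u + v
(z(10, -22) - 204)*(-237) = ((-22 + 10) - 204)*(-237) = (-12 - 204)*(-237) = -216*(-237) = 51192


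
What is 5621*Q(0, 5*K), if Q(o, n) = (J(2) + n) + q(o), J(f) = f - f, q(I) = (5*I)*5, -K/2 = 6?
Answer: -337260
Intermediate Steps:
K = -12 (K = -2*6 = -12)
q(I) = 25*I
J(f) = 0
Q(o, n) = n + 25*o (Q(o, n) = (0 + n) + 25*o = n + 25*o)
5621*Q(0, 5*K) = 5621*(5*(-12) + 25*0) = 5621*(-60 + 0) = 5621*(-60) = -337260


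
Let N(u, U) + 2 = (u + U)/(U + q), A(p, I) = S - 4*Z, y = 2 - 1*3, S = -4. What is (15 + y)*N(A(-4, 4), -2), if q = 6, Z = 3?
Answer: -91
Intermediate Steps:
y = -1 (y = 2 - 3 = -1)
A(p, I) = -16 (A(p, I) = -4 - 4*3 = -4 - 12 = -16)
N(u, U) = -2 + (U + u)/(6 + U) (N(u, U) = -2 + (u + U)/(U + 6) = -2 + (U + u)/(6 + U))
(15 + y)*N(A(-4, 4), -2) = (15 - 1)*((-12 - 16 - 1*(-2))/(6 - 2)) = 14*((-12 - 16 + 2)/4) = 14*((1/4)*(-26)) = 14*(-13/2) = -91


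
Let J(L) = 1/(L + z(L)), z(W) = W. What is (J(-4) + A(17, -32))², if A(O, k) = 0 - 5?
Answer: 1681/64 ≈ 26.266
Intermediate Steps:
A(O, k) = -5
J(L) = 1/(2*L) (J(L) = 1/(L + L) = 1/(2*L))
(J(-4) + A(17, -32))² = ((½)/(-4) - 5)² = ((½)*(-¼) - 5)² = (-⅛ - 5)² = (-41/8)² = 1681/64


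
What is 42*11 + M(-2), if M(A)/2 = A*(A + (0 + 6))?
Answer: 446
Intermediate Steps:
M(A) = 2*A*(6 + A) (M(A) = 2*(A*(A + (0 + 6))) = 2*(A*(A + 6)) = 2*(A*(6 + A)) = 2*A*(6 + A))
42*11 + M(-2) = 42*11 + 2*(-2)*(6 - 2) = 462 + 2*(-2)*4 = 462 - 16 = 446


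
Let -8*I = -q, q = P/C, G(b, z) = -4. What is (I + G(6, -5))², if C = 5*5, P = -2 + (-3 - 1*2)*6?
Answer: 10816/625 ≈ 17.306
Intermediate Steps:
P = -32 (P = -2 + (-3 - 2)*6 = -2 - 5*6 = -2 - 30 = -32)
C = 25
q = -32/25 ≈ -1.2800
I = -4/25 (I = -(-1)*(-32)/(8*25) = -⅛*32/25 = -4/25 ≈ -0.16000)
(I + G(6, -5))² = (-4/25 - 4)² = (-104/25)² = 10816/625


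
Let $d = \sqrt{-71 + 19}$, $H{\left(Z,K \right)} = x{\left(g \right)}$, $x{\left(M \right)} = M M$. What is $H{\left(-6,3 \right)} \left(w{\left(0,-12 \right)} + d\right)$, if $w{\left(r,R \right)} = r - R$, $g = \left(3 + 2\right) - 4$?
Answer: $12 + 2 i \sqrt{13} \approx 12.0 + 7.2111 i$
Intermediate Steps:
$g = 1$ ($g = 5 - 4 = 1$)
$x{\left(M \right)} = M^{2}$
$H{\left(Z,K \right)} = 1$ ($H{\left(Z,K \right)} = 1^{2} = 1$)
$d = 2 i \sqrt{13}$ ($d = \sqrt{-52} = 2 i \sqrt{13} \approx 7.2111 i$)
$H{\left(-6,3 \right)} \left(w{\left(0,-12 \right)} + d\right) = 1 \left(\left(0 - -12\right) + 2 i \sqrt{13}\right) = 1 \left(\left(0 + 12\right) + 2 i \sqrt{13}\right) = 1 \left(12 + 2 i \sqrt{13}\right) = 12 + 2 i \sqrt{13}$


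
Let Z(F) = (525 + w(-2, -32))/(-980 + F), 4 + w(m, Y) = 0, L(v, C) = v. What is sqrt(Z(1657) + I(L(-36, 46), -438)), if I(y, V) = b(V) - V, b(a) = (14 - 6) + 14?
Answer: sqrt(211184057)/677 ≈ 21.466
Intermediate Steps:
b(a) = 22 (b(a) = 8 + 14 = 22)
w(m, Y) = -4 (w(m, Y) = -4 + 0 = -4)
Z(F) = 521/(-980 + F) (Z(F) = (525 - 4)/(-980 + F) = 521/(-980 + F))
I(y, V) = 22 - V
sqrt(Z(1657) + I(L(-36, 46), -438)) = sqrt(521/(-980 + 1657) + (22 - 1*(-438))) = sqrt(521/677 + (22 + 438)) = sqrt(521*(1/677) + 460) = sqrt(521/677 + 460) = sqrt(311941/677) = sqrt(211184057)/677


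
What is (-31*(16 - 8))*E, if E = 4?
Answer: -992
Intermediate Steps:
(-31*(16 - 8))*E = -31*(16 - 8)*4 = -31*8*4 = -248*4 = -992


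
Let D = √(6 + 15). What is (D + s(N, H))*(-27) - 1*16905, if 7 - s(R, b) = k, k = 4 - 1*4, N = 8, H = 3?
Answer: -17094 - 27*√21 ≈ -17218.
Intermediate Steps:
D = √21 ≈ 4.5826
k = 0 (k = 4 - 4 = 0)
s(R, b) = 7 (s(R, b) = 7 - 1*0 = 7 + 0 = 7)
(D + s(N, H))*(-27) - 1*16905 = (√21 + 7)*(-27) - 1*16905 = (7 + √21)*(-27) - 16905 = (-189 - 27*√21) - 16905 = -17094 - 27*√21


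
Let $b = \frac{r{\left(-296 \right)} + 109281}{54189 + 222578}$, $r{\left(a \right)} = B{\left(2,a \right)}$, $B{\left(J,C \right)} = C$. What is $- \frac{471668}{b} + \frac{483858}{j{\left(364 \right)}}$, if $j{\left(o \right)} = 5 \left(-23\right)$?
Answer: $- \frac{3013015812014}{2506655} \approx -1.202 \cdot 10^{6}$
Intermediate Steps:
$r{\left(a \right)} = a$
$b = \frac{108985}{276767}$ ($b = \frac{-296 + 109281}{54189 + 222578} = \frac{108985}{276767} \approx 0.39378$)
$j{\left(o \right)} = -115$
$- \frac{471668}{b} + \frac{483858}{j{\left(364 \right)}} = - \frac{471668}{\frac{108985}{276767}} + \frac{483858}{-115} = \left(-471668\right) \frac{276767}{108985} + 483858 \left(- \frac{1}{115}\right) = - \frac{130542137356}{108985} - \frac{483858}{115} = - \frac{3013015812014}{2506655}$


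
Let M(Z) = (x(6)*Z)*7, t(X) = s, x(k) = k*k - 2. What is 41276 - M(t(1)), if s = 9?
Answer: 39134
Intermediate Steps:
x(k) = -2 + k**2 (x(k) = k**2 - 2 = -2 + k**2)
t(X) = 9
M(Z) = 238*Z (M(Z) = ((-2 + 6**2)*Z)*7 = ((-2 + 36)*Z)*7 = (34*Z)*7 = 238*Z)
41276 - M(t(1)) = 41276 - 238*9 = 41276 - 1*2142 = 41276 - 2142 = 39134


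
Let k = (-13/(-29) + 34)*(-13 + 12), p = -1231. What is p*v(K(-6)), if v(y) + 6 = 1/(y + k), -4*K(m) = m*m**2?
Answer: 4152163/567 ≈ 7323.0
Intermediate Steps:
K(m) = -m**3/4 (K(m) = -m*m**2/4 = -m**3/4)
k = -999/29 (k = (-13*(-1/29) + 34)*(-1) = (13/29 + 34)*(-1) = (999/29)*(-1) = -999/29 ≈ -34.448)
v(y) = -6 + 1/(-999/29 + y) (v(y) = -6 + 1/(y - 999/29) = -6 + 1/(-999/29 + y))
p*v(K(-6)) = -1231*(6023 - (-87)*(-6)**3/2)/(-999 + 29*(-1/4*(-6)**3)) = -1231*(6023 - (-87)*(-216)/2)/(-999 + 29*(-1/4*(-216))) = -1231*(6023 - 174*54)/(-999 + 29*54) = -1231*(6023 - 9396)/(-999 + 1566) = -1231*(-3373)/567 = -1231*(-3373/567) = 4152163/567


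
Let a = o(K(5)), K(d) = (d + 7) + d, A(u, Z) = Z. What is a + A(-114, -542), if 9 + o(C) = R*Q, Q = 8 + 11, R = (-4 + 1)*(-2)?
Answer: -437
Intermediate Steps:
R = 6 (R = -3*(-2) = 6)
K(d) = 7 + 2*d (K(d) = (7 + d) + d = 7 + 2*d)
Q = 19
o(C) = 105 (o(C) = -9 + 6*19 = -9 + 114 = 105)
a = 105
a + A(-114, -542) = 105 - 542 = -437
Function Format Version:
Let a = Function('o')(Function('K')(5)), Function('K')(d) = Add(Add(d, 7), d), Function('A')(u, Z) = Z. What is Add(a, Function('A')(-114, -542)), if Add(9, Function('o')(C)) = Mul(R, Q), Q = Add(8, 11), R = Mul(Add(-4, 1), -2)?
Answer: -437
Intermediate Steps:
R = 6 (R = Mul(-3, -2) = 6)
Function('K')(d) = Add(7, Mul(2, d)) (Function('K')(d) = Add(Add(7, d), d) = Add(7, Mul(2, d)))
Q = 19
Function('o')(C) = 105 (Function('o')(C) = Add(-9, Mul(6, 19)) = Add(-9, 114) = 105)
a = 105
Add(a, Function('A')(-114, -542)) = Add(105, -542) = -437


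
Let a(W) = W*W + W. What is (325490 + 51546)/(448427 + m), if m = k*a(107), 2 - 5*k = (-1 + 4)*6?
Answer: 1885180/2057239 ≈ 0.91636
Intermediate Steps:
k = -16/5 (k = ⅖ - (-1 + 4)*6/5 = ⅖ - 3*6/5 = ⅖ - ⅕*18 = ⅖ - 18/5 = -16/5 ≈ -3.2000)
a(W) = W + W² (a(W) = W² + W = W + W²)
m = -184896/5 (m = -1712*(1 + 107)/5 = -1712*108/5 = -16/5*11556 = -184896/5 ≈ -36979.)
(325490 + 51546)/(448427 + m) = (325490 + 51546)/(448427 - 184896/5) = 377036/(2057239/5) = 377036*(5/2057239) = 1885180/2057239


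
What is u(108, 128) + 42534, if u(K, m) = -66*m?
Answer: 34086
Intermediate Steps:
u(108, 128) + 42534 = -66*128 + 42534 = -8448 + 42534 = 34086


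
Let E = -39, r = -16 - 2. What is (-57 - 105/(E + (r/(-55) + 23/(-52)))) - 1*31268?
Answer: -3503996125/111869 ≈ -31322.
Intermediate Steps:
r = -18
(-57 - 105/(E + (r/(-55) + 23/(-52)))) - 1*31268 = (-57 - 105/(-39 + (-18/(-55) + 23/(-52)))) - 1*31268 = (-57 - 105/(-39 + (-18*(-1/55) + 23*(-1/52)))) - 31268 = (-57 - 105/(-39 + (18/55 - 23/52))) - 31268 = (-57 - 105/(-39 - 329/2860)) - 31268 = (-57 - 105/(-111869/2860)) - 31268 = (-57 - 2860/111869*(-105)) - 31268 = (-57 + 300300/111869) - 31268 = -6076233/111869 - 31268 = -3503996125/111869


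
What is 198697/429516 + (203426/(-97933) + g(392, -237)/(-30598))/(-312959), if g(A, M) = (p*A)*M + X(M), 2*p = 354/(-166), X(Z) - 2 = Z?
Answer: 7733300215629458855861/16716178015219388209284 ≈ 0.46262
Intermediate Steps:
X(Z) = 2 + Z
p = -177/166 (p = (354/(-166))/2 = (354*(-1/166))/2 = (1/2)*(-177/83) = -177/166 ≈ -1.0663)
g(A, M) = 2 + M - 177*A*M/166 (g(A, M) = (-177*A/166)*M + (2 + M) = -177*A*M/166 + (2 + M) = 2 + M - 177*A*M/166)
198697/429516 + (203426/(-97933) + g(392, -237)/(-30598))/(-312959) = 198697/429516 + (203426/(-97933) + (2 - 237 - 177/166*392*(-237))/(-30598))/(-312959) = 198697*(1/429516) + (203426*(-1/97933) + (2 - 237 + 8222004/83)*(-1/30598))*(-1/312959) = 198697/429516 + (-203426/97933 + (8202499/83)*(-1/30598))*(-1/312959) = 198697/429516 + (-203426/97933 - 8202499/2539634)*(-1/312959) = 198697/429516 - 1319922920651/248713976522*(-1/312959) = 198697/429516 + 1319922920651/77837277378348598 = 7733300215629458855861/16716178015219388209284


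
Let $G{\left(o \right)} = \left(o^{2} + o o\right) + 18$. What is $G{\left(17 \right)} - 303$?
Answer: $293$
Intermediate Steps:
$G{\left(o \right)} = 18 + 2 o^{2}$ ($G{\left(o \right)} = \left(o^{2} + o^{2}\right) + 18 = 2 o^{2} + 18 = 18 + 2 o^{2}$)
$G{\left(17 \right)} - 303 = \left(18 + 2 \cdot 17^{2}\right) - 303 = \left(18 + 2 \cdot 289\right) - 303 = \left(18 + 578\right) - 303 = 596 - 303 = 293$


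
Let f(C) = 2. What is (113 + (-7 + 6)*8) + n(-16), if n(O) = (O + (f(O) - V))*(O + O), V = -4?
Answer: 425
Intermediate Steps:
n(O) = 2*O*(6 + O) (n(O) = (O + (2 - 1*(-4)))*(O + O) = (O + (2 + 4))*(2*O) = (O + 6)*(2*O) = (6 + O)*(2*O) = 2*O*(6 + O))
(113 + (-7 + 6)*8) + n(-16) = (113 + (-7 + 6)*8) + 2*(-16)*(6 - 16) = (113 - 1*8) + 2*(-16)*(-10) = (113 - 8) + 320 = 105 + 320 = 425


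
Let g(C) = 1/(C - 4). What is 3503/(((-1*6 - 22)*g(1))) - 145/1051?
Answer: 11040899/29428 ≈ 375.18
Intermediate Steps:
g(C) = 1/(-4 + C)
3503/(((-1*6 - 22)*g(1))) - 145/1051 = 3503/(((-1*6 - 22)/(-4 + 1))) - 145/1051 = 3503/(((-6 - 22)/(-3))) - 145*1/1051 = 3503/((-28*(-⅓))) - 145/1051 = 3503/(28/3) - 145/1051 = 3503*(3/28) - 145/1051 = 10509/28 - 145/1051 = 11040899/29428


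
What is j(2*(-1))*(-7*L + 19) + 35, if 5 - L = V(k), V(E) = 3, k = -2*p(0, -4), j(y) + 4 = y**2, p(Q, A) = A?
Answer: 35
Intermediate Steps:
j(y) = -4 + y**2
k = 8 (k = -2*(-4) = 8)
L = 2 (L = 5 - 1*3 = 5 - 3 = 2)
j(2*(-1))*(-7*L + 19) + 35 = (-4 + (2*(-1))**2)*(-7*2 + 19) + 35 = (-4 + (-2)**2)*(-14 + 19) + 35 = (-4 + 4)*5 + 35 = 0*5 + 35 = 0 + 35 = 35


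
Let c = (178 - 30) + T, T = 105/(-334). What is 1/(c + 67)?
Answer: 334/71705 ≈ 0.0046580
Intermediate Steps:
T = -105/334 (T = 105*(-1/334) = -105/334 ≈ -0.31437)
c = 49327/334 (c = (178 - 30) - 105/334 = 148 - 105/334 = 49327/334 ≈ 147.69)
1/(c + 67) = 1/(49327/334 + 67) = 1/(71705/334) = 334/71705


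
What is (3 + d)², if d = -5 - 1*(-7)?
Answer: 25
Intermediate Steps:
d = 2 (d = -5 + 7 = 2)
(3 + d)² = (3 + 2)² = 5² = 25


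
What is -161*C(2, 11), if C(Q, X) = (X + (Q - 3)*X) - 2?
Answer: 322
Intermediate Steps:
C(Q, X) = -2 + X + X*(-3 + Q) (C(Q, X) = (X + (-3 + Q)*X) - 2 = (X + X*(-3 + Q)) - 2 = -2 + X + X*(-3 + Q))
-161*C(2, 11) = -161*(-2 - 2*11 + 2*11) = -161*(-2 - 22 + 22) = -161*(-2) = 322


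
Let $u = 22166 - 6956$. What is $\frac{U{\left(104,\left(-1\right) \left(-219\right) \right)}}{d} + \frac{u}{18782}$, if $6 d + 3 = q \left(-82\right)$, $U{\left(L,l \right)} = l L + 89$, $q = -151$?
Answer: $\frac{1382493585}{116251189} \approx 11.892$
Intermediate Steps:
$u = 15210$ ($u = 22166 - 6956 = 15210$)
$U{\left(L,l \right)} = 89 + L l$ ($U{\left(L,l \right)} = L l + 89 = 89 + L l$)
$d = \frac{12379}{6}$ ($d = - \frac{1}{2} + \frac{\left(-151\right) \left(-82\right)}{6} = - \frac{1}{2} + \frac{1}{6} \cdot 12382 = - \frac{1}{2} + \frac{6191}{3} = \frac{12379}{6} \approx 2063.2$)
$\frac{U{\left(104,\left(-1\right) \left(-219\right) \right)}}{d} + \frac{u}{18782} = \frac{89 + 104 \left(\left(-1\right) \left(-219\right)\right)}{\frac{12379}{6}} + \frac{15210}{18782} = \left(89 + 104 \cdot 219\right) \frac{6}{12379} + 15210 \cdot \frac{1}{18782} = \left(89 + 22776\right) \frac{6}{12379} + \frac{7605}{9391} = 22865 \cdot \frac{6}{12379} + \frac{7605}{9391} = \frac{137190}{12379} + \frac{7605}{9391} = \frac{1382493585}{116251189}$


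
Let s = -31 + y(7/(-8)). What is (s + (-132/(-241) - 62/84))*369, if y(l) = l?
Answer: -159686349/13496 ≈ -11832.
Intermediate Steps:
s = -255/8 (s = -31 + 7/(-8) = -31 + 7*(-⅛) = -31 - 7/8 = -255/8 ≈ -31.875)
(s + (-132/(-241) - 62/84))*369 = (-255/8 + (-132/(-241) - 62/84))*369 = (-255/8 + (-132*(-1/241) - 62*1/84))*369 = (-255/8 + (132/241 - 31/42))*369 = (-255/8 - 1927/10122)*369 = -1298263/40488*369 = -159686349/13496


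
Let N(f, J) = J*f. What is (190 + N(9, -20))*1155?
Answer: 11550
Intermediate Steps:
(190 + N(9, -20))*1155 = (190 - 20*9)*1155 = (190 - 180)*1155 = 10*1155 = 11550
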